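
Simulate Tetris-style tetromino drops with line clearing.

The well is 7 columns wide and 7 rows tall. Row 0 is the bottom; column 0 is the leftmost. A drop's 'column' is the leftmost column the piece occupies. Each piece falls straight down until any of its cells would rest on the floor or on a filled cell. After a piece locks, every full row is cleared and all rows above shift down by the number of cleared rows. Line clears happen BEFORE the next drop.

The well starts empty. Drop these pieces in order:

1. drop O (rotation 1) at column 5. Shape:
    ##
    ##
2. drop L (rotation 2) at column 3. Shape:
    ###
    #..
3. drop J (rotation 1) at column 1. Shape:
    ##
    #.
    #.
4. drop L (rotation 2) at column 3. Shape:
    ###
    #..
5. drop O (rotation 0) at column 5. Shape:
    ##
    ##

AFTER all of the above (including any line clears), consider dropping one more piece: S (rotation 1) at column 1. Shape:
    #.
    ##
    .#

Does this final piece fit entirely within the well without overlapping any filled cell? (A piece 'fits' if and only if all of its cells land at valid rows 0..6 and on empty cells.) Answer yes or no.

Drop 1: O rot1 at col 5 lands with bottom-row=0; cleared 0 line(s) (total 0); column heights now [0 0 0 0 0 2 2], max=2
Drop 2: L rot2 at col 3 lands with bottom-row=1; cleared 0 line(s) (total 0); column heights now [0 0 0 3 3 3 2], max=3
Drop 3: J rot1 at col 1 lands with bottom-row=0; cleared 0 line(s) (total 0); column heights now [0 3 3 3 3 3 2], max=3
Drop 4: L rot2 at col 3 lands with bottom-row=3; cleared 0 line(s) (total 0); column heights now [0 3 3 5 5 5 2], max=5
Drop 5: O rot0 at col 5 lands with bottom-row=5; cleared 0 line(s) (total 0); column heights now [0 3 3 5 5 7 7], max=7
Test piece S rot1 at col 1 (width 2): heights before test = [0 3 3 5 5 7 7]; fits = True

Answer: yes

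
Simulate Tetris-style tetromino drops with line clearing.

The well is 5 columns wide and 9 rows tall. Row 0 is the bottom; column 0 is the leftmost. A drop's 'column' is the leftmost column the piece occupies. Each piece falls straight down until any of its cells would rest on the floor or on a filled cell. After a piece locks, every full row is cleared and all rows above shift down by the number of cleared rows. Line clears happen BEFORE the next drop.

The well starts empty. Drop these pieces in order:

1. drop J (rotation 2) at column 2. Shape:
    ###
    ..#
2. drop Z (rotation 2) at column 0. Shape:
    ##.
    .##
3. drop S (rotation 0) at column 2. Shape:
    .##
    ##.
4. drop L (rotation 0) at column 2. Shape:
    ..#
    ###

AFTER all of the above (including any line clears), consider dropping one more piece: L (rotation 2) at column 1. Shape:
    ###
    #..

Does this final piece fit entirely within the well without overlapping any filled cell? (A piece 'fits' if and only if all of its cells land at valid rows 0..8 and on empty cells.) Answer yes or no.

Drop 1: J rot2 at col 2 lands with bottom-row=0; cleared 0 line(s) (total 0); column heights now [0 0 2 2 2], max=2
Drop 2: Z rot2 at col 0 lands with bottom-row=2; cleared 0 line(s) (total 0); column heights now [4 4 3 2 2], max=4
Drop 3: S rot0 at col 2 lands with bottom-row=3; cleared 0 line(s) (total 0); column heights now [4 4 4 5 5], max=5
Drop 4: L rot0 at col 2 lands with bottom-row=5; cleared 0 line(s) (total 0); column heights now [4 4 6 6 7], max=7
Test piece L rot2 at col 1 (width 3): heights before test = [4 4 6 6 7]; fits = True

Answer: yes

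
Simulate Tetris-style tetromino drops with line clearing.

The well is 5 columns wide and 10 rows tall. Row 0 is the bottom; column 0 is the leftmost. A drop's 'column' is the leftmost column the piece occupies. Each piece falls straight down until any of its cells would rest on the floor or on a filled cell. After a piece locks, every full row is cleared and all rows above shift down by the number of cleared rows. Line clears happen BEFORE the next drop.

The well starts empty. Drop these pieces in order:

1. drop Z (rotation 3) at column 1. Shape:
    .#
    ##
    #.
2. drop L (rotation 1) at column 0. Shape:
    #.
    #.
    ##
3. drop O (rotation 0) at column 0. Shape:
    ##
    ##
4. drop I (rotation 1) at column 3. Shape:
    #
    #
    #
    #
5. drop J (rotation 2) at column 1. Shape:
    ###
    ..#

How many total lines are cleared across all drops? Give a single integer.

Drop 1: Z rot3 at col 1 lands with bottom-row=0; cleared 0 line(s) (total 0); column heights now [0 2 3 0 0], max=3
Drop 2: L rot1 at col 0 lands with bottom-row=2; cleared 0 line(s) (total 0); column heights now [5 3 3 0 0], max=5
Drop 3: O rot0 at col 0 lands with bottom-row=5; cleared 0 line(s) (total 0); column heights now [7 7 3 0 0], max=7
Drop 4: I rot1 at col 3 lands with bottom-row=0; cleared 0 line(s) (total 0); column heights now [7 7 3 4 0], max=7
Drop 5: J rot2 at col 1 lands with bottom-row=6; cleared 0 line(s) (total 0); column heights now [7 8 8 8 0], max=8

Answer: 0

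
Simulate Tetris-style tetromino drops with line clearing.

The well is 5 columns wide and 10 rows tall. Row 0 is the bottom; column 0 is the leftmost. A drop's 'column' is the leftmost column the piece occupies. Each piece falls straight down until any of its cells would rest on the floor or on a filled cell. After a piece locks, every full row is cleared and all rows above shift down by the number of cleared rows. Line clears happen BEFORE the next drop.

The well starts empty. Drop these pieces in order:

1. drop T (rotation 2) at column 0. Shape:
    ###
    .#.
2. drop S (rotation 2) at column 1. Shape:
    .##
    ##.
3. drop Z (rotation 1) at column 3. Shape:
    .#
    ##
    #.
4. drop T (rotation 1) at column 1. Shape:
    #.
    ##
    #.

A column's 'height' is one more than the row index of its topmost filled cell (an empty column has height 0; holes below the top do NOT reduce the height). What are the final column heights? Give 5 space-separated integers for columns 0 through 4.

Answer: 2 6 5 6 7

Derivation:
Drop 1: T rot2 at col 0 lands with bottom-row=0; cleared 0 line(s) (total 0); column heights now [2 2 2 0 0], max=2
Drop 2: S rot2 at col 1 lands with bottom-row=2; cleared 0 line(s) (total 0); column heights now [2 3 4 4 0], max=4
Drop 3: Z rot1 at col 3 lands with bottom-row=4; cleared 0 line(s) (total 0); column heights now [2 3 4 6 7], max=7
Drop 4: T rot1 at col 1 lands with bottom-row=3; cleared 0 line(s) (total 0); column heights now [2 6 5 6 7], max=7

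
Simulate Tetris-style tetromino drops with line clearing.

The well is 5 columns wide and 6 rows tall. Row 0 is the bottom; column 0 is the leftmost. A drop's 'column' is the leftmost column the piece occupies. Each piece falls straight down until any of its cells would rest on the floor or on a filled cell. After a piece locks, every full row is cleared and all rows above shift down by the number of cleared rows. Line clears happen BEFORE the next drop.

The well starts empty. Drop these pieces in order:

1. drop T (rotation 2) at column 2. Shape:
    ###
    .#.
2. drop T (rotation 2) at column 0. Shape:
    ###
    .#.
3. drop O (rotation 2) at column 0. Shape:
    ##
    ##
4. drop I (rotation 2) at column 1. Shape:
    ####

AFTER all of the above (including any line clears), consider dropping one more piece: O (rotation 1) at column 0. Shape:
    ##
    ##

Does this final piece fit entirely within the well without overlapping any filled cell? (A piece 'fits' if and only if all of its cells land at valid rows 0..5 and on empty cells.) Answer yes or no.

Drop 1: T rot2 at col 2 lands with bottom-row=0; cleared 0 line(s) (total 0); column heights now [0 0 2 2 2], max=2
Drop 2: T rot2 at col 0 lands with bottom-row=1; cleared 0 line(s) (total 0); column heights now [3 3 3 2 2], max=3
Drop 3: O rot2 at col 0 lands with bottom-row=3; cleared 0 line(s) (total 0); column heights now [5 5 3 2 2], max=5
Drop 4: I rot2 at col 1 lands with bottom-row=5; cleared 0 line(s) (total 0); column heights now [5 6 6 6 6], max=6
Test piece O rot1 at col 0 (width 2): heights before test = [5 6 6 6 6]; fits = False

Answer: no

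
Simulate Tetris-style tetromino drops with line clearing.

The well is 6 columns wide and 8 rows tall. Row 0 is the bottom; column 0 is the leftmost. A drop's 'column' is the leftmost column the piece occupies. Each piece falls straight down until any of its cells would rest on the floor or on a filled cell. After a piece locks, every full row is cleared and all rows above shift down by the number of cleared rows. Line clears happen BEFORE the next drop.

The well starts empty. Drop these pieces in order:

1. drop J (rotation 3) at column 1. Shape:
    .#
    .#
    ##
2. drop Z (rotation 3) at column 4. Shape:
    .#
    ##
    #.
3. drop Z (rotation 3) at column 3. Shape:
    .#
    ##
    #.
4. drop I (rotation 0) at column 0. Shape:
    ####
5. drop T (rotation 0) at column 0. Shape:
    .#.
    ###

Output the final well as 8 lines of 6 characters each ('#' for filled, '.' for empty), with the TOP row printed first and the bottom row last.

Drop 1: J rot3 at col 1 lands with bottom-row=0; cleared 0 line(s) (total 0); column heights now [0 1 3 0 0 0], max=3
Drop 2: Z rot3 at col 4 lands with bottom-row=0; cleared 0 line(s) (total 0); column heights now [0 1 3 0 2 3], max=3
Drop 3: Z rot3 at col 3 lands with bottom-row=1; cleared 0 line(s) (total 0); column heights now [0 1 3 3 4 3], max=4
Drop 4: I rot0 at col 0 lands with bottom-row=3; cleared 0 line(s) (total 0); column heights now [4 4 4 4 4 3], max=4
Drop 5: T rot0 at col 0 lands with bottom-row=4; cleared 0 line(s) (total 0); column heights now [5 6 5 4 4 3], max=6

Answer: ......
......
.#....
###...
#####.
..####
..####
.##.#.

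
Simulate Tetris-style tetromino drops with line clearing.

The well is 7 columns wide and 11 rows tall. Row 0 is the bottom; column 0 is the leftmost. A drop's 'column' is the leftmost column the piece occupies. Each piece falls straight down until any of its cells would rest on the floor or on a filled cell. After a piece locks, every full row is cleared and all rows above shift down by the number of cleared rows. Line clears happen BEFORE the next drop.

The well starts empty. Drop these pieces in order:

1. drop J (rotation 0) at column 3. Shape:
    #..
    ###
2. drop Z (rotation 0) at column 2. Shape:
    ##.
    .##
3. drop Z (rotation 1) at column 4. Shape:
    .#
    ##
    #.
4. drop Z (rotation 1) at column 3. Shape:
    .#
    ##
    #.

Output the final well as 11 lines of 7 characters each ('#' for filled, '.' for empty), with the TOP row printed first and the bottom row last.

Answer: .......
.......
.......
.......
....#..
...###.
...###.
..###..
...##..
...#...
...###.

Derivation:
Drop 1: J rot0 at col 3 lands with bottom-row=0; cleared 0 line(s) (total 0); column heights now [0 0 0 2 1 1 0], max=2
Drop 2: Z rot0 at col 2 lands with bottom-row=2; cleared 0 line(s) (total 0); column heights now [0 0 4 4 3 1 0], max=4
Drop 3: Z rot1 at col 4 lands with bottom-row=3; cleared 0 line(s) (total 0); column heights now [0 0 4 4 5 6 0], max=6
Drop 4: Z rot1 at col 3 lands with bottom-row=4; cleared 0 line(s) (total 0); column heights now [0 0 4 6 7 6 0], max=7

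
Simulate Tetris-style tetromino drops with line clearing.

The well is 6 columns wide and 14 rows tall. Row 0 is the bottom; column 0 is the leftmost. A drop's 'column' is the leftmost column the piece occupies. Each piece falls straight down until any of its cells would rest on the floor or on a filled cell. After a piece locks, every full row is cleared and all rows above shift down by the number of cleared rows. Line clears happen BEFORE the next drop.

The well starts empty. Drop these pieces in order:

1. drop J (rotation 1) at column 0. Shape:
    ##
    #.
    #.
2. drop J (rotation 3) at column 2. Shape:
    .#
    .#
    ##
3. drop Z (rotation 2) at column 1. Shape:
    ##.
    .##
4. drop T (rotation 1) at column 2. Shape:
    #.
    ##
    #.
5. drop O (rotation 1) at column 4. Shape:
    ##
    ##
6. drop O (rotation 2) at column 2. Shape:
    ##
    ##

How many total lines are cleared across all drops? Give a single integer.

Drop 1: J rot1 at col 0 lands with bottom-row=0; cleared 0 line(s) (total 0); column heights now [3 3 0 0 0 0], max=3
Drop 2: J rot3 at col 2 lands with bottom-row=0; cleared 0 line(s) (total 0); column heights now [3 3 1 3 0 0], max=3
Drop 3: Z rot2 at col 1 lands with bottom-row=3; cleared 0 line(s) (total 0); column heights now [3 5 5 4 0 0], max=5
Drop 4: T rot1 at col 2 lands with bottom-row=5; cleared 0 line(s) (total 0); column heights now [3 5 8 7 0 0], max=8
Drop 5: O rot1 at col 4 lands with bottom-row=0; cleared 0 line(s) (total 0); column heights now [3 5 8 7 2 2], max=8
Drop 6: O rot2 at col 2 lands with bottom-row=8; cleared 0 line(s) (total 0); column heights now [3 5 10 10 2 2], max=10

Answer: 0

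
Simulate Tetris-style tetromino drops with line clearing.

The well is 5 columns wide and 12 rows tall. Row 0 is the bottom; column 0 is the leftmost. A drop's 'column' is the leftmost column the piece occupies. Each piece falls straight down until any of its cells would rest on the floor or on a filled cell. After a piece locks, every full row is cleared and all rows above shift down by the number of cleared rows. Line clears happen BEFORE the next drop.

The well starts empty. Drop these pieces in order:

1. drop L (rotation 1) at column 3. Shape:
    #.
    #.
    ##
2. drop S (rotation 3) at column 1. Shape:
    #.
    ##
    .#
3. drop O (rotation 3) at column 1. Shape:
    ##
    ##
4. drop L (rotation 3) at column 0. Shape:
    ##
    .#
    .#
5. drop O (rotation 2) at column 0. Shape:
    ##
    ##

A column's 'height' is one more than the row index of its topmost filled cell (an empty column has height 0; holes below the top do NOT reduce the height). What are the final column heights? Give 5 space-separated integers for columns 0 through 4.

Drop 1: L rot1 at col 3 lands with bottom-row=0; cleared 0 line(s) (total 0); column heights now [0 0 0 3 1], max=3
Drop 2: S rot3 at col 1 lands with bottom-row=0; cleared 0 line(s) (total 0); column heights now [0 3 2 3 1], max=3
Drop 3: O rot3 at col 1 lands with bottom-row=3; cleared 0 line(s) (total 0); column heights now [0 5 5 3 1], max=5
Drop 4: L rot3 at col 0 lands with bottom-row=5; cleared 0 line(s) (total 0); column heights now [8 8 5 3 1], max=8
Drop 5: O rot2 at col 0 lands with bottom-row=8; cleared 0 line(s) (total 0); column heights now [10 10 5 3 1], max=10

Answer: 10 10 5 3 1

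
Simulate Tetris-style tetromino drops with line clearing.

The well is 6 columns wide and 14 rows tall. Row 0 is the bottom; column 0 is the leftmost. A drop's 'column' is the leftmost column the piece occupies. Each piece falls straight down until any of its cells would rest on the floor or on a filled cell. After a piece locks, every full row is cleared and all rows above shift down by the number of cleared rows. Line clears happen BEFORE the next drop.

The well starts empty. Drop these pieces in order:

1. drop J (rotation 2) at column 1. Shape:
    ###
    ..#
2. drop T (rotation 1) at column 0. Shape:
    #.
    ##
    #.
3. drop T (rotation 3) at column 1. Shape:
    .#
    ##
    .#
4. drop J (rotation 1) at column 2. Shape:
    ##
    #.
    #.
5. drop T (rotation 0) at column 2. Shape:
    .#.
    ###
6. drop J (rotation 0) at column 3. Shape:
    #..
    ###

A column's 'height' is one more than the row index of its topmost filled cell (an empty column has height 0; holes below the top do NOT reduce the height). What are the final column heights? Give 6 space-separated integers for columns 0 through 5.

Drop 1: J rot2 at col 1 lands with bottom-row=0; cleared 0 line(s) (total 0); column heights now [0 2 2 2 0 0], max=2
Drop 2: T rot1 at col 0 lands with bottom-row=1; cleared 0 line(s) (total 0); column heights now [4 3 2 2 0 0], max=4
Drop 3: T rot3 at col 1 lands with bottom-row=2; cleared 0 line(s) (total 0); column heights now [4 4 5 2 0 0], max=5
Drop 4: J rot1 at col 2 lands with bottom-row=5; cleared 0 line(s) (total 0); column heights now [4 4 8 8 0 0], max=8
Drop 5: T rot0 at col 2 lands with bottom-row=8; cleared 0 line(s) (total 0); column heights now [4 4 9 10 9 0], max=10
Drop 6: J rot0 at col 3 lands with bottom-row=10; cleared 0 line(s) (total 0); column heights now [4 4 9 12 11 11], max=12

Answer: 4 4 9 12 11 11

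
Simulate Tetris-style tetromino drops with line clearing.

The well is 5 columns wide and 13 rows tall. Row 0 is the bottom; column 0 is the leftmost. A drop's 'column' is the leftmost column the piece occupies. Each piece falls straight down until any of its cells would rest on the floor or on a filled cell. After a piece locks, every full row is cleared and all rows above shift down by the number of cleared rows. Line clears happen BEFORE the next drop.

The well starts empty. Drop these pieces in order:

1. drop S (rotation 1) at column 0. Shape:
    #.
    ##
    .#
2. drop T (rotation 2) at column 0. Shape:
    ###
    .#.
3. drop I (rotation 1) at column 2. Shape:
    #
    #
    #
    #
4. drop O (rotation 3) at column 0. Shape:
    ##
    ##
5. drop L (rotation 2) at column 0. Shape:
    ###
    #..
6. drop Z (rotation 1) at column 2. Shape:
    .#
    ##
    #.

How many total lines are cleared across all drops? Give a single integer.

Drop 1: S rot1 at col 0 lands with bottom-row=0; cleared 0 line(s) (total 0); column heights now [3 2 0 0 0], max=3
Drop 2: T rot2 at col 0 lands with bottom-row=2; cleared 0 line(s) (total 0); column heights now [4 4 4 0 0], max=4
Drop 3: I rot1 at col 2 lands with bottom-row=4; cleared 0 line(s) (total 0); column heights now [4 4 8 0 0], max=8
Drop 4: O rot3 at col 0 lands with bottom-row=4; cleared 0 line(s) (total 0); column heights now [6 6 8 0 0], max=8
Drop 5: L rot2 at col 0 lands with bottom-row=7; cleared 0 line(s) (total 0); column heights now [9 9 9 0 0], max=9
Drop 6: Z rot1 at col 2 lands with bottom-row=9; cleared 0 line(s) (total 0); column heights now [9 9 11 12 0], max=12

Answer: 0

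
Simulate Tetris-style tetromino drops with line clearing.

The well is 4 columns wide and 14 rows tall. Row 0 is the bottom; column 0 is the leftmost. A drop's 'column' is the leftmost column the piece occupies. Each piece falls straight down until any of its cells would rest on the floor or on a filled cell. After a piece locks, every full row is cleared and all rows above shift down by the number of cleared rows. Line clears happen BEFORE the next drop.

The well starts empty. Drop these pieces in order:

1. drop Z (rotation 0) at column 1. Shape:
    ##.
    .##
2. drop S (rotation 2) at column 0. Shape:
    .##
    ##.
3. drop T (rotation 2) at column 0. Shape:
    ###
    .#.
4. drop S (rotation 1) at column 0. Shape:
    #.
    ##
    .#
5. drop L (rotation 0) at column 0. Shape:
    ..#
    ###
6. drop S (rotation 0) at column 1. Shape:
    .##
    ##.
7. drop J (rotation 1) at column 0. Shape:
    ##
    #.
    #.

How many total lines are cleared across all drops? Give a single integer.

Drop 1: Z rot0 at col 1 lands with bottom-row=0; cleared 0 line(s) (total 0); column heights now [0 2 2 1], max=2
Drop 2: S rot2 at col 0 lands with bottom-row=2; cleared 0 line(s) (total 0); column heights now [3 4 4 1], max=4
Drop 3: T rot2 at col 0 lands with bottom-row=4; cleared 0 line(s) (total 0); column heights now [6 6 6 1], max=6
Drop 4: S rot1 at col 0 lands with bottom-row=6; cleared 0 line(s) (total 0); column heights now [9 8 6 1], max=9
Drop 5: L rot0 at col 0 lands with bottom-row=9; cleared 0 line(s) (total 0); column heights now [10 10 11 1], max=11
Drop 6: S rot0 at col 1 lands with bottom-row=11; cleared 0 line(s) (total 0); column heights now [10 12 13 13], max=13
Drop 7: J rot1 at col 0 lands with bottom-row=10; cleared 1 line(s) (total 1); column heights now [12 12 12 1], max=12

Answer: 1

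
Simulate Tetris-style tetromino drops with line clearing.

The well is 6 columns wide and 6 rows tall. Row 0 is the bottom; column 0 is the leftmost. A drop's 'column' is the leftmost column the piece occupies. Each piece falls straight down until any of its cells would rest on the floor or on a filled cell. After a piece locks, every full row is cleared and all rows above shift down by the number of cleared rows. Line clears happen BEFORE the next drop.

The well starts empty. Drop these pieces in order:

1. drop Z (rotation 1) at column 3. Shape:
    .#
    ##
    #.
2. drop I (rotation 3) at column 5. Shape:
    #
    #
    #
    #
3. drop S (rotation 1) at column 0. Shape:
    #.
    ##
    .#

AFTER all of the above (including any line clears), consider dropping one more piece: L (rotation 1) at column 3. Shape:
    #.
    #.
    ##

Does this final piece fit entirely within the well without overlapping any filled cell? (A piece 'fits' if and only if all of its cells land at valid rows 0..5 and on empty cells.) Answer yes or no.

Answer: yes

Derivation:
Drop 1: Z rot1 at col 3 lands with bottom-row=0; cleared 0 line(s) (total 0); column heights now [0 0 0 2 3 0], max=3
Drop 2: I rot3 at col 5 lands with bottom-row=0; cleared 0 line(s) (total 0); column heights now [0 0 0 2 3 4], max=4
Drop 3: S rot1 at col 0 lands with bottom-row=0; cleared 0 line(s) (total 0); column heights now [3 2 0 2 3 4], max=4
Test piece L rot1 at col 3 (width 2): heights before test = [3 2 0 2 3 4]; fits = True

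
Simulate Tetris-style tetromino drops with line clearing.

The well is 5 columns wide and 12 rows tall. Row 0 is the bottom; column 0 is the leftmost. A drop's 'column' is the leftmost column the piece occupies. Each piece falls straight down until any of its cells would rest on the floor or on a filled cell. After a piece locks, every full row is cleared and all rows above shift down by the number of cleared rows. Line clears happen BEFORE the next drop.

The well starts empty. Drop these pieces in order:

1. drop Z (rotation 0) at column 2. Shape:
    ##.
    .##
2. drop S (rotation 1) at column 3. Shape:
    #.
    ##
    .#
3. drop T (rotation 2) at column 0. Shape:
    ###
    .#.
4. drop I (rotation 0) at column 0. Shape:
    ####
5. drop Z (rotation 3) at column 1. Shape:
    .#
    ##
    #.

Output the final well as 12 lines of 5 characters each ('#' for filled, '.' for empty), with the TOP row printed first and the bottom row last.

Answer: .....
.....
.....
.....
.....
..#..
.##..
.#...
####.
...#.
.####
...##

Derivation:
Drop 1: Z rot0 at col 2 lands with bottom-row=0; cleared 0 line(s) (total 0); column heights now [0 0 2 2 1], max=2
Drop 2: S rot1 at col 3 lands with bottom-row=1; cleared 0 line(s) (total 0); column heights now [0 0 2 4 3], max=4
Drop 3: T rot2 at col 0 lands with bottom-row=1; cleared 1 line(s) (total 1); column heights now [0 2 2 3 2], max=3
Drop 4: I rot0 at col 0 lands with bottom-row=3; cleared 0 line(s) (total 1); column heights now [4 4 4 4 2], max=4
Drop 5: Z rot3 at col 1 lands with bottom-row=4; cleared 0 line(s) (total 1); column heights now [4 6 7 4 2], max=7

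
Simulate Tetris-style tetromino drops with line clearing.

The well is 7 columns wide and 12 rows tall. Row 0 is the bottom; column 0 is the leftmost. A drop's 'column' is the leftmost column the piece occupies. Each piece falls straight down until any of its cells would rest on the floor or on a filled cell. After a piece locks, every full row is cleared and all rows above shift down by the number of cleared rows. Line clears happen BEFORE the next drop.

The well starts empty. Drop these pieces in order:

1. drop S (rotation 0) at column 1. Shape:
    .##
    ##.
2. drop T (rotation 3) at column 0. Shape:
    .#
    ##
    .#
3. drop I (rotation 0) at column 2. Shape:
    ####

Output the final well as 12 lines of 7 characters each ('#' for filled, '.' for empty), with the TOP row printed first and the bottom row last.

Drop 1: S rot0 at col 1 lands with bottom-row=0; cleared 0 line(s) (total 0); column heights now [0 1 2 2 0 0 0], max=2
Drop 2: T rot3 at col 0 lands with bottom-row=1; cleared 0 line(s) (total 0); column heights now [3 4 2 2 0 0 0], max=4
Drop 3: I rot0 at col 2 lands with bottom-row=2; cleared 0 line(s) (total 0); column heights now [3 4 3 3 3 3 0], max=4

Answer: .......
.......
.......
.......
.......
.......
.......
.......
.#.....
######.
.###...
.##....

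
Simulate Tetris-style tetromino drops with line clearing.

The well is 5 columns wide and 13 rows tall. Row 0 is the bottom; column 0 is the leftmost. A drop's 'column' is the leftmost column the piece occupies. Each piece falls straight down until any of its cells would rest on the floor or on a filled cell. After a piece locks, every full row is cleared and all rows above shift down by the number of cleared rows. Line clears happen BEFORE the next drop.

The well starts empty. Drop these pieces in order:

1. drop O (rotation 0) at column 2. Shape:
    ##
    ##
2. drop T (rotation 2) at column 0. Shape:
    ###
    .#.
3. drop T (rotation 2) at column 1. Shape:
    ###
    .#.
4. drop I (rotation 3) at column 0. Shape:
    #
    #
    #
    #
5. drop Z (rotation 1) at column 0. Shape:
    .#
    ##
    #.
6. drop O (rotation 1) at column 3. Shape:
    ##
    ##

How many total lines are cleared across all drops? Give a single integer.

Drop 1: O rot0 at col 2 lands with bottom-row=0; cleared 0 line(s) (total 0); column heights now [0 0 2 2 0], max=2
Drop 2: T rot2 at col 0 lands with bottom-row=1; cleared 0 line(s) (total 0); column heights now [3 3 3 2 0], max=3
Drop 3: T rot2 at col 1 lands with bottom-row=3; cleared 0 line(s) (total 0); column heights now [3 5 5 5 0], max=5
Drop 4: I rot3 at col 0 lands with bottom-row=3; cleared 0 line(s) (total 0); column heights now [7 5 5 5 0], max=7
Drop 5: Z rot1 at col 0 lands with bottom-row=7; cleared 0 line(s) (total 0); column heights now [9 10 5 5 0], max=10
Drop 6: O rot1 at col 3 lands with bottom-row=5; cleared 0 line(s) (total 0); column heights now [9 10 5 7 7], max=10

Answer: 0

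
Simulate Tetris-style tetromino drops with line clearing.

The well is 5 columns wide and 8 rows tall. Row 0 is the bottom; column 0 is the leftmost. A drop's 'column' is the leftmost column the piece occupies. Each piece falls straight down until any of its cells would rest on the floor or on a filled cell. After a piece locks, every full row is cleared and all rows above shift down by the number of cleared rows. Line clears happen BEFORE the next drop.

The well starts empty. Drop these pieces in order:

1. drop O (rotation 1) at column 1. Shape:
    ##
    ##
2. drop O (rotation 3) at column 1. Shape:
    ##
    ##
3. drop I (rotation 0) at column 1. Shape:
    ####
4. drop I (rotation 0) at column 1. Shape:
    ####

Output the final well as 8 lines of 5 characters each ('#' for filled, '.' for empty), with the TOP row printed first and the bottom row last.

Drop 1: O rot1 at col 1 lands with bottom-row=0; cleared 0 line(s) (total 0); column heights now [0 2 2 0 0], max=2
Drop 2: O rot3 at col 1 lands with bottom-row=2; cleared 0 line(s) (total 0); column heights now [0 4 4 0 0], max=4
Drop 3: I rot0 at col 1 lands with bottom-row=4; cleared 0 line(s) (total 0); column heights now [0 5 5 5 5], max=5
Drop 4: I rot0 at col 1 lands with bottom-row=5; cleared 0 line(s) (total 0); column heights now [0 6 6 6 6], max=6

Answer: .....
.....
.####
.####
.##..
.##..
.##..
.##..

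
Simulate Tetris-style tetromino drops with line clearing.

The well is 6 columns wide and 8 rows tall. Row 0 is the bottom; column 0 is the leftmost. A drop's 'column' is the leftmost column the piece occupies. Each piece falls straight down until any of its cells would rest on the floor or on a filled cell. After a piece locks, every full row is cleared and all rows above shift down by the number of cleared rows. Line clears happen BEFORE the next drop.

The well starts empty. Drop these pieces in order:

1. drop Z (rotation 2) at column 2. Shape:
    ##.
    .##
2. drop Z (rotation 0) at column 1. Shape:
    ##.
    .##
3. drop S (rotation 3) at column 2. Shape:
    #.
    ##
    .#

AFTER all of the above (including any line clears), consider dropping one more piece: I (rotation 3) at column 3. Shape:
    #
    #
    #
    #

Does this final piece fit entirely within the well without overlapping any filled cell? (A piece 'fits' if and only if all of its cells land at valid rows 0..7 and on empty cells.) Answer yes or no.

Answer: no

Derivation:
Drop 1: Z rot2 at col 2 lands with bottom-row=0; cleared 0 line(s) (total 0); column heights now [0 0 2 2 1 0], max=2
Drop 2: Z rot0 at col 1 lands with bottom-row=2; cleared 0 line(s) (total 0); column heights now [0 4 4 3 1 0], max=4
Drop 3: S rot3 at col 2 lands with bottom-row=3; cleared 0 line(s) (total 0); column heights now [0 4 6 5 1 0], max=6
Test piece I rot3 at col 3 (width 1): heights before test = [0 4 6 5 1 0]; fits = False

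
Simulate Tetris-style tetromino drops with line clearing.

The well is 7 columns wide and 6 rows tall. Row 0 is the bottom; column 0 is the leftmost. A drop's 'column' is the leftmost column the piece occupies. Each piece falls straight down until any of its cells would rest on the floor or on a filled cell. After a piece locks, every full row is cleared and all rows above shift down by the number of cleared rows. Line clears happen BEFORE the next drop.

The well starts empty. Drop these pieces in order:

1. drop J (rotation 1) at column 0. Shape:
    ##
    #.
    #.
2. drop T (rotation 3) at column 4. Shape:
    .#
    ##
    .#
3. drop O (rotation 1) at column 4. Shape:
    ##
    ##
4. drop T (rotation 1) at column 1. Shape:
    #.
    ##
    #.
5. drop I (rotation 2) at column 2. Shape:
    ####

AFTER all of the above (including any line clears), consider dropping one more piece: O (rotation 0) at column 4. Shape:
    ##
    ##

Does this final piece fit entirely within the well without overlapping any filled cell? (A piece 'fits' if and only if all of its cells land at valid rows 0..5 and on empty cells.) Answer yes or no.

Drop 1: J rot1 at col 0 lands with bottom-row=0; cleared 0 line(s) (total 0); column heights now [3 3 0 0 0 0 0], max=3
Drop 2: T rot3 at col 4 lands with bottom-row=0; cleared 0 line(s) (total 0); column heights now [3 3 0 0 2 3 0], max=3
Drop 3: O rot1 at col 4 lands with bottom-row=3; cleared 0 line(s) (total 0); column heights now [3 3 0 0 5 5 0], max=5
Drop 4: T rot1 at col 1 lands with bottom-row=3; cleared 0 line(s) (total 0); column heights now [3 6 5 0 5 5 0], max=6
Drop 5: I rot2 at col 2 lands with bottom-row=5; cleared 0 line(s) (total 0); column heights now [3 6 6 6 6 6 0], max=6
Test piece O rot0 at col 4 (width 2): heights before test = [3 6 6 6 6 6 0]; fits = False

Answer: no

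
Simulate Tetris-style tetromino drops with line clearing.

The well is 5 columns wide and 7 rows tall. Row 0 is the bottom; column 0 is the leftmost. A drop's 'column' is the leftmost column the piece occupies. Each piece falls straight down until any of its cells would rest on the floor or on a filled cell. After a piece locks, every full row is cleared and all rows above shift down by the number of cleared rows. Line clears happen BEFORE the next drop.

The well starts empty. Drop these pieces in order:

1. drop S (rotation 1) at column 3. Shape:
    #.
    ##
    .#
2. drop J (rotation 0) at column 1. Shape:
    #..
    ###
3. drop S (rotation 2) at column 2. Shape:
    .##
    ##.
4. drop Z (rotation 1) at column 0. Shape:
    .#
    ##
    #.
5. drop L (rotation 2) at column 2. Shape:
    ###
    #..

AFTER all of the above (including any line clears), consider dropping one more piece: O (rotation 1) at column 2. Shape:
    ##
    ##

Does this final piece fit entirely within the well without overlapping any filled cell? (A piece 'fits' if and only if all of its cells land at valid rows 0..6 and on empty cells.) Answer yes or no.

Answer: no

Derivation:
Drop 1: S rot1 at col 3 lands with bottom-row=0; cleared 0 line(s) (total 0); column heights now [0 0 0 3 2], max=3
Drop 2: J rot0 at col 1 lands with bottom-row=3; cleared 0 line(s) (total 0); column heights now [0 5 4 4 2], max=5
Drop 3: S rot2 at col 2 lands with bottom-row=4; cleared 0 line(s) (total 0); column heights now [0 5 5 6 6], max=6
Drop 4: Z rot1 at col 0 lands with bottom-row=4; cleared 0 line(s) (total 0); column heights now [6 7 5 6 6], max=7
Drop 5: L rot2 at col 2 lands with bottom-row=5; cleared 1 line(s) (total 1); column heights now [5 6 6 6 6], max=6
Test piece O rot1 at col 2 (width 2): heights before test = [5 6 6 6 6]; fits = False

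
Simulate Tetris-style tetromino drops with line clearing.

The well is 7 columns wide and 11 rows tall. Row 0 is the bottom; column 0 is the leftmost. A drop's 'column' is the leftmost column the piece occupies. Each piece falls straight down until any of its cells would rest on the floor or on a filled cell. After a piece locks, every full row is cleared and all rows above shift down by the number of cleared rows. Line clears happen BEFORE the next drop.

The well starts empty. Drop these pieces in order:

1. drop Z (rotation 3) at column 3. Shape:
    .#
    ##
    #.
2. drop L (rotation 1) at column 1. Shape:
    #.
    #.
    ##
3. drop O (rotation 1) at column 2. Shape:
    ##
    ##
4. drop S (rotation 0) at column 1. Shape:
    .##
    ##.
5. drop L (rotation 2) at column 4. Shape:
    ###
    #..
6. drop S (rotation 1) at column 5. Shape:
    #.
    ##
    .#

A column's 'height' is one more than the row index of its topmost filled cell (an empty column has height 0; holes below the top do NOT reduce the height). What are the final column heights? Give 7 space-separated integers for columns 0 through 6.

Answer: 0 5 6 6 5 8 7

Derivation:
Drop 1: Z rot3 at col 3 lands with bottom-row=0; cleared 0 line(s) (total 0); column heights now [0 0 0 2 3 0 0], max=3
Drop 2: L rot1 at col 1 lands with bottom-row=0; cleared 0 line(s) (total 0); column heights now [0 3 1 2 3 0 0], max=3
Drop 3: O rot1 at col 2 lands with bottom-row=2; cleared 0 line(s) (total 0); column heights now [0 3 4 4 3 0 0], max=4
Drop 4: S rot0 at col 1 lands with bottom-row=4; cleared 0 line(s) (total 0); column heights now [0 5 6 6 3 0 0], max=6
Drop 5: L rot2 at col 4 lands with bottom-row=3; cleared 0 line(s) (total 0); column heights now [0 5 6 6 5 5 5], max=6
Drop 6: S rot1 at col 5 lands with bottom-row=5; cleared 0 line(s) (total 0); column heights now [0 5 6 6 5 8 7], max=8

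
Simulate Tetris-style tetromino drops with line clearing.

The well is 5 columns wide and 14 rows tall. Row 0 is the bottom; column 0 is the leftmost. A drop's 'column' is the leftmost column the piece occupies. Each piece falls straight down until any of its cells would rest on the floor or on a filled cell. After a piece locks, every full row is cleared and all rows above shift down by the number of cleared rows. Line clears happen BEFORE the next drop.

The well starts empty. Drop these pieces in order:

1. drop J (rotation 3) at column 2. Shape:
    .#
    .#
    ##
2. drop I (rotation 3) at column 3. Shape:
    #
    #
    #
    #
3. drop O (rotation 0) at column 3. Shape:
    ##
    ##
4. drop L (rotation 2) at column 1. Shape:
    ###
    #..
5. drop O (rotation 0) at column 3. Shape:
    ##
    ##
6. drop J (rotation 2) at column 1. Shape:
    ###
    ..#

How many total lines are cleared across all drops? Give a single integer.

Drop 1: J rot3 at col 2 lands with bottom-row=0; cleared 0 line(s) (total 0); column heights now [0 0 1 3 0], max=3
Drop 2: I rot3 at col 3 lands with bottom-row=3; cleared 0 line(s) (total 0); column heights now [0 0 1 7 0], max=7
Drop 3: O rot0 at col 3 lands with bottom-row=7; cleared 0 line(s) (total 0); column heights now [0 0 1 9 9], max=9
Drop 4: L rot2 at col 1 lands with bottom-row=8; cleared 0 line(s) (total 0); column heights now [0 10 10 10 9], max=10
Drop 5: O rot0 at col 3 lands with bottom-row=10; cleared 0 line(s) (total 0); column heights now [0 10 10 12 12], max=12
Drop 6: J rot2 at col 1 lands with bottom-row=12; cleared 0 line(s) (total 0); column heights now [0 14 14 14 12], max=14

Answer: 0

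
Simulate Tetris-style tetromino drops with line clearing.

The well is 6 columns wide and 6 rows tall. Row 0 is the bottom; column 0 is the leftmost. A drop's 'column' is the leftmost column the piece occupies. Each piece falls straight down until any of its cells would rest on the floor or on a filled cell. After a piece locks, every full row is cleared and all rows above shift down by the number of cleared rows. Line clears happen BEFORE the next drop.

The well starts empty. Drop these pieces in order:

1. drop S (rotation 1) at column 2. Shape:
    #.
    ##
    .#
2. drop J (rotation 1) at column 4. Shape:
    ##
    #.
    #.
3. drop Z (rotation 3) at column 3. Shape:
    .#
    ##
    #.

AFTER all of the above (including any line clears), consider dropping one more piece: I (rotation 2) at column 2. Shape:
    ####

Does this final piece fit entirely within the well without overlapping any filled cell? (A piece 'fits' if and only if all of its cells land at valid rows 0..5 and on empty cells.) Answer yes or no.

Answer: yes

Derivation:
Drop 1: S rot1 at col 2 lands with bottom-row=0; cleared 0 line(s) (total 0); column heights now [0 0 3 2 0 0], max=3
Drop 2: J rot1 at col 4 lands with bottom-row=0; cleared 0 line(s) (total 0); column heights now [0 0 3 2 3 3], max=3
Drop 3: Z rot3 at col 3 lands with bottom-row=2; cleared 0 line(s) (total 0); column heights now [0 0 3 4 5 3], max=5
Test piece I rot2 at col 2 (width 4): heights before test = [0 0 3 4 5 3]; fits = True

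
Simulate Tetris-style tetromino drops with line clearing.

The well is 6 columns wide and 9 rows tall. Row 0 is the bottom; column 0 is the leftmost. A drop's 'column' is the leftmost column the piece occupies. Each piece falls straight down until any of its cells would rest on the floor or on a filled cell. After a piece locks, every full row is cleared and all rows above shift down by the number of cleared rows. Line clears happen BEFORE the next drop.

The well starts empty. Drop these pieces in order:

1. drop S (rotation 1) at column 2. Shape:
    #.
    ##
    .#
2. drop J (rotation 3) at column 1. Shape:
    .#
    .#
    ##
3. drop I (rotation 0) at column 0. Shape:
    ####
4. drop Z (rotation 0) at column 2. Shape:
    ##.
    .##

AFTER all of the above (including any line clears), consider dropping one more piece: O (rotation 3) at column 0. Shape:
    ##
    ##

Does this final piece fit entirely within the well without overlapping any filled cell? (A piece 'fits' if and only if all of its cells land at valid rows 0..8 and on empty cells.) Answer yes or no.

Answer: yes

Derivation:
Drop 1: S rot1 at col 2 lands with bottom-row=0; cleared 0 line(s) (total 0); column heights now [0 0 3 2 0 0], max=3
Drop 2: J rot3 at col 1 lands with bottom-row=3; cleared 0 line(s) (total 0); column heights now [0 4 6 2 0 0], max=6
Drop 3: I rot0 at col 0 lands with bottom-row=6; cleared 0 line(s) (total 0); column heights now [7 7 7 7 0 0], max=7
Drop 4: Z rot0 at col 2 lands with bottom-row=7; cleared 0 line(s) (total 0); column heights now [7 7 9 9 8 0], max=9
Test piece O rot3 at col 0 (width 2): heights before test = [7 7 9 9 8 0]; fits = True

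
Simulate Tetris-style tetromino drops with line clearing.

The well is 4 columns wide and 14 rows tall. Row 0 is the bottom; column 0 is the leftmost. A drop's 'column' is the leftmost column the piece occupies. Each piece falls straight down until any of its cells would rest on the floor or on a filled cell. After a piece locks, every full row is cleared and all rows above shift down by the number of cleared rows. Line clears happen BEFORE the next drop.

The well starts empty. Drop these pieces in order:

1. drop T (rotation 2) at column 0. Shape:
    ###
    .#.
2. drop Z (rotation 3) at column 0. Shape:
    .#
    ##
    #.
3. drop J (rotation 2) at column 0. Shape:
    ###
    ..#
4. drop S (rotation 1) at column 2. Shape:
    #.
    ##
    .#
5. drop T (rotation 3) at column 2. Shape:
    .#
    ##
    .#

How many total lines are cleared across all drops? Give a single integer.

Drop 1: T rot2 at col 0 lands with bottom-row=0; cleared 0 line(s) (total 0); column heights now [2 2 2 0], max=2
Drop 2: Z rot3 at col 0 lands with bottom-row=2; cleared 0 line(s) (total 0); column heights now [4 5 2 0], max=5
Drop 3: J rot2 at col 0 lands with bottom-row=4; cleared 0 line(s) (total 0); column heights now [6 6 6 0], max=6
Drop 4: S rot1 at col 2 lands with bottom-row=5; cleared 1 line(s) (total 1); column heights now [4 5 7 6], max=7
Drop 5: T rot3 at col 2 lands with bottom-row=6; cleared 0 line(s) (total 1); column heights now [4 5 8 9], max=9

Answer: 1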